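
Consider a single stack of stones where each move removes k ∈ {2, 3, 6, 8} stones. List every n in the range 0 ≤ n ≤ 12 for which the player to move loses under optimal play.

0, 1, 5, 10

Compute g(0), g(1), … for moves {2, 3, 6, 8}:
k:     0  1  2  3  4  5  6  7  8  9 10 11 12
g(k):  0  0  1  1  2  0  3  1  2  2  0  3  1
The P-positions (g = 0) in 0..12 are 0, 1, 5, 10.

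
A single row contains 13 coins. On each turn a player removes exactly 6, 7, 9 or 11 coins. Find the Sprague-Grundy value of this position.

2

Build the Grundy sequence with g(k) = mex{g(k−s) : s ∈ {6, 7, 9, 11}, s ≤ k}:
k:     0  1  2  3  4  5  6  7  8  9 10 11 12 13
g(k):  0  0  0  0  0  0  1  1  1  1  1  1  2  2
So g(13) = 2.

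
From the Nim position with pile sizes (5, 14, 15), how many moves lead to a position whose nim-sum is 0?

In binary:
  0101  (5)
  1110  (14)
  1111  (15)
  ----
  0100  (4)
The overall nim-sum is X = 4. A pile of size p has a winning move iff p XOR X < p (reduce it to p XOR X).
  5: 5 XOR 4 = 1 < 5 — winning move (to 1).
  14: 14 XOR 4 = 10 < 14 — winning move (to 10).
  15: 15 XOR 4 = 11 < 15 — winning move (to 11).
That gives 3 winning moves.

3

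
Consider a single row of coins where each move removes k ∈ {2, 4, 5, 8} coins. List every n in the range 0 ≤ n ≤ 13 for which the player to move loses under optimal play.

0, 1, 7, 10, 13

Grundy values for subtraction set {2, 4, 5, 8}:
k:     0  1  2  3  4  5  6  7  8  9 10 11 12 13
g(k):  0  0  1  1  2  2  3  0  4  1  0  2  1  0
The P-positions (g = 0) in 0..13 are 0, 1, 7, 10, 13.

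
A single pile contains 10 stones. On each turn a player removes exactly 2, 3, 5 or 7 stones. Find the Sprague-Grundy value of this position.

0

Grundy values for subtraction set {2, 3, 5, 7}:
g(0) = mex{} = 0
g(1) = mex{} = 0
g(2) = mex{0} = 1
g(3) = mex{0} = 1
g(4) = mex{0,1} = 2
g(5) = mex{0,1} = 2
g(6) = mex{0,1,2} = 3
g(7) = mex{0,1,2} = 3
g(8) = mex{0,1,2,3} = 4
g(9) = mex{1,2,3} = 0
g(10) = mex{1,2,3,4} = 0
So g(10) = 0.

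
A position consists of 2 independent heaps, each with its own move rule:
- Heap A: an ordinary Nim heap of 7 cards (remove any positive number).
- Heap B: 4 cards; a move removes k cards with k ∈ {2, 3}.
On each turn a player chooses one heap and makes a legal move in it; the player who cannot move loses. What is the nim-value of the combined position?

Heap A is a plain Nim heap of size 7, so its Grundy value is 7.
Grundy values for heap B (subtraction set {2, 3}):
k:     0  1  2  3  4
g(k):  0  0  1  1  2
So g(4) = 2.
By the Sprague-Grundy theorem, the Grundy value of a sum of independent games is the XOR of the component values.
Combined value = 7 ⊕ 2 = 5.

5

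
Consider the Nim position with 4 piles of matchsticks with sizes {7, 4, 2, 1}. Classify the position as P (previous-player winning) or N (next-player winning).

P-position

Compute the nim-sum pairwise:
7 XOR 4 = 3
3 XOR 2 = 1
1 XOR 1 = 0
The nim-sum is 0, so this is a P-position: the player to move is in a losing position under optimal play.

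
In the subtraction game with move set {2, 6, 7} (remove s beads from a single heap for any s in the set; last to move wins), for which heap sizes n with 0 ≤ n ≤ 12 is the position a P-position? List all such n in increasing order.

Grundy values for subtraction set {2, 6, 7}:
g(0) = mex{} = 0
g(1) = mex{} = 0
g(2) = mex{0} = 1
g(3) = mex{0} = 1
g(4) = mex{1} = 0
g(5) = mex{1} = 0
g(6) = mex{0} = 1
g(7) = mex{0} = 1
g(8) = mex{0,1} = 2
g(9) = mex{1} = 0
g(10) = mex{0,1,2} = 3
g(11) = mex{0} = 1
g(12) = mex{0,1,3} = 2
The P-positions (g = 0) in 0..12 are 0, 1, 4, 5, 9.

0, 1, 4, 5, 9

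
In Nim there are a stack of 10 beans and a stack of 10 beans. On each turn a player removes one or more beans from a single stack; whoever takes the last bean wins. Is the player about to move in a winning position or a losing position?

Losing position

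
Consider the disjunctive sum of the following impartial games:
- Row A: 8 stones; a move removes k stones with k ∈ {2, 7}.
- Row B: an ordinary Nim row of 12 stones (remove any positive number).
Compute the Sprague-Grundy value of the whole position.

Grundy values for row A (subtraction set {2, 7}):
g(0) = mex{} = 0
g(1) = mex{} = 0
g(2) = mex{0} = 1
g(3) = mex{0} = 1
g(4) = mex{1} = 0
g(5) = mex{1} = 0
g(6) = mex{0} = 1
g(7) = mex{0} = 1
g(8) = mex{0,1} = 2
So g(8) = 2.
Row B is a plain Nim row of size 12, so its Grundy value is 12.
By the Sprague-Grundy theorem, the Grundy value of a sum of independent games is the XOR of the component values.
Combined value = 2 ⊕ 12 = 14.

14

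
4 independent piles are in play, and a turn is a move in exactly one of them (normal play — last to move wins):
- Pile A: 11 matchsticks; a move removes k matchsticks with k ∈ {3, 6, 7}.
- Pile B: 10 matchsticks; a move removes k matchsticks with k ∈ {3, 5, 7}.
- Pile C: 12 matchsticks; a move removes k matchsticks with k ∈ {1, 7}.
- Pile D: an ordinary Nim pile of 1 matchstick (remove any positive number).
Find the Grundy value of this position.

For pile A, compute g(0), g(1), … with moves {3, 6, 7}:
g(0) = mex{} = 0
g(1) = mex{} = 0
g(2) = mex{} = 0
g(3) = mex{0} = 1
g(4) = mex{0} = 1
g(5) = mex{0} = 1
g(6) = mex{0,1} = 2
g(7) = mex{0,1} = 2
g(8) = mex{0,1} = 2
g(9) = mex{0,1,2} = 3
g(10) = mex{1,2} = 0
g(11) = mex{1,2} = 0
So g(11) = 0.
Build the Grundy sequence for pile B with g(k) = mex{g(k−s) : s ∈ {3, 5, 7}, s ≤ k}:
g(0) = mex{} = 0
g(1) = mex{} = 0
g(2) = mex{} = 0
g(3) = mex{0} = 1
g(4) = mex{0} = 1
g(5) = mex{0} = 1
g(6) = mex{0,1} = 2
g(7) = mex{0,1} = 2
g(8) = mex{0,1} = 2
g(9) = mex{0,1,2} = 3
g(10) = mex{1,2} = 0
So g(10) = 0.
For pile C, compute g(0), g(1), … with moves {1, 7}:
g(0) = mex{} = 0
g(1) = mex{0} = 1
g(2) = mex{1} = 0
g(3) = mex{0} = 1
g(4) = mex{1} = 0
g(5) = mex{0} = 1
g(6) = mex{1} = 0
g(7) = mex{0} = 1
g(8) = mex{1} = 0
g(9) = mex{0} = 1
g(10) = mex{1} = 0
g(11) = mex{0} = 1
g(12) = mex{1} = 0
So g(12) = 0.
Pile D is a plain Nim pile of size 1, so its Grundy value is 1.
The value of a disjunctive sum is the nim-sum of the parts.
Combined value = 0 ⊕ 0 ⊕ 0 ⊕ 1 = 1.

1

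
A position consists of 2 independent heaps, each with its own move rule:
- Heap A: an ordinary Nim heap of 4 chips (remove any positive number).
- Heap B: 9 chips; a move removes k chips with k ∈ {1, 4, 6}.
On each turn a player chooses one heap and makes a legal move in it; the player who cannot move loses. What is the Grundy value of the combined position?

6

Heap A is a plain Nim heap of size 4, so its Grundy value is 4.
For heap B, compute g(0), g(1), … with moves {1, 4, 6}:
k:     0  1  2  3  4  5  6  7  8  9
g(k):  0  1  0  1  2  0  1  0  1  2
So g(9) = 2.
By the Sprague-Grundy theorem, the Grundy value of a sum of independent games is the XOR of the component values.
Combined value = 4 XOR 2 = 6.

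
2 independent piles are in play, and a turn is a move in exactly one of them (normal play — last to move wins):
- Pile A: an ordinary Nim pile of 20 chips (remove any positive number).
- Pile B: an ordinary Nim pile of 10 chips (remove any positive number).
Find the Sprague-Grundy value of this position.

Pile A is a plain Nim pile of size 20, so its Grundy value is 20.
Pile B is a plain Nim pile of size 10, so its Grundy value is 10.
The value of a disjunctive sum is the nim-sum of the parts.
Combined value = 20 ⊕ 10 = 30.

30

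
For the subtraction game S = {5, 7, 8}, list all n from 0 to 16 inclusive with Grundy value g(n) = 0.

0, 1, 2, 3, 4, 13, 14, 15, 16

Grundy values for subtraction set {5, 7, 8}:
k:     0  1  2  3  4  5  6  7  8  9 10 11 12 13 14 15 16
g(k):  0  0  0  0  0  1  1  1  1  1  2  2  2  0  0  0  0
The P-positions (g = 0) in 0..16 are 0, 1, 2, 3, 4, 13, 14, 15, 16.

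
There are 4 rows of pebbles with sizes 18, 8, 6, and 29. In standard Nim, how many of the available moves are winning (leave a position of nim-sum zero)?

1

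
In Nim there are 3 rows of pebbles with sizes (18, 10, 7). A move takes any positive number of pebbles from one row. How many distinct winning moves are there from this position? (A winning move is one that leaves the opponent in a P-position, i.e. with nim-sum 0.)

1

Write each in binary and XOR column by column:
  10010  (18)
  01010  (10)
  00111  (7)
  -----
  11111  (31)
The overall nim-sum is X = 31. A row of size p has a winning move iff p XOR X < p (reduce it to p XOR X).
  18: 18 XOR 31 = 13 < 18 — winning move (to 13).
  10: 10 XOR 31 = 21 ≥ 10 — no move.
  7: 7 XOR 31 = 24 ≥ 7 — no move.
That gives 1 winning move.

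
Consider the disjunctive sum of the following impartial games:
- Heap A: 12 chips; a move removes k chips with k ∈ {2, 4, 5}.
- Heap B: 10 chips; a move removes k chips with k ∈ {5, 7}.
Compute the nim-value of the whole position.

0

For heap A, compute g(0), g(1), … with moves {2, 4, 5}:
g(0) = mex{} = 0
g(1) = mex{} = 0
g(2) = mex{0} = 1
g(3) = mex{0} = 1
g(4) = mex{0,1} = 2
g(5) = mex{0,1} = 2
g(6) = mex{0,1,2} = 3
g(7) = mex{1,2} = 0
g(8) = mex{1,2,3} = 0
g(9) = mex{0,2} = 1
g(10) = mex{0,2,3} = 1
g(11) = mex{0,1,3} = 2
g(12) = mex{0,1} = 2
So g(12) = 2.
Build the Grundy sequence for heap B with g(k) = mex{g(k−s) : s ∈ {5, 7}, s ≤ k}:
g(0) = mex{} = 0
g(1) = mex{} = 0
g(2) = mex{} = 0
g(3) = mex{} = 0
g(4) = mex{} = 0
g(5) = mex{0} = 1
g(6) = mex{0} = 1
g(7) = mex{0} = 1
g(8) = mex{0} = 1
g(9) = mex{0} = 1
g(10) = mex{0,1} = 2
So g(10) = 2.
The value of a disjunctive sum is the nim-sum of the parts.
Combined value = 2 XOR 2 = 0.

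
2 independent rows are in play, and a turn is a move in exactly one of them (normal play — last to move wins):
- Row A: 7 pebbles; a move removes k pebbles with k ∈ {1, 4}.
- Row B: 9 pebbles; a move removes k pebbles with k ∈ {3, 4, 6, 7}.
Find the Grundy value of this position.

3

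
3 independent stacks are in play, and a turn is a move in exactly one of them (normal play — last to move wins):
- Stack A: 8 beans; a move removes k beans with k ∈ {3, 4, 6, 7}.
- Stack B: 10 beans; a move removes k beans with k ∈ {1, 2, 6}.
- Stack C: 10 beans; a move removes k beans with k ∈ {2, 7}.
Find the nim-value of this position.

2

Build the Grundy sequence for stack A with g(k) = mex{g(k−s) : s ∈ {3, 4, 6, 7}, s ≤ k}:
g(0) = mex{} = 0
g(1) = mex{} = 0
g(2) = mex{} = 0
g(3) = mex{0} = 1
g(4) = mex{0} = 1
g(5) = mex{0} = 1
g(6) = mex{0,1} = 2
g(7) = mex{0,1} = 2
g(8) = mex{0,1} = 2
So g(8) = 2.
Build the Grundy sequence for stack B with g(k) = mex{g(k−s) : s ∈ {1, 2, 6}, s ≤ k}:
k:     0  1  2  3  4  5  6  7  8  9 10
g(k):  0  1  2  0  1  2  3  0  1  2  0
So g(10) = 0.
Grundy values for stack C (subtraction set {2, 7}):
g(0) = mex{} = 0
g(1) = mex{} = 0
g(2) = mex{0} = 1
g(3) = mex{0} = 1
g(4) = mex{1} = 0
g(5) = mex{1} = 0
g(6) = mex{0} = 1
g(7) = mex{0} = 1
g(8) = mex{0,1} = 2
g(9) = mex{1} = 0
g(10) = mex{1,2} = 0
So g(10) = 0.
The value of a disjunctive sum is the nim-sum of the parts.
Combined value = 2 ⊕ 0 ⊕ 0 = 2.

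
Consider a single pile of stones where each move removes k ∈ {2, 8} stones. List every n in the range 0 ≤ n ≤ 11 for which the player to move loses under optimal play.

0, 1, 4, 5, 10, 11

Grundy values for subtraction set {2, 8}:
k:     0  1  2  3  4  5  6  7  8  9 10 11
g(k):  0  0  1  1  0  0  1  1  2  2  0  0
The P-positions (g = 0) in 0..11 are 0, 1, 4, 5, 10, 11.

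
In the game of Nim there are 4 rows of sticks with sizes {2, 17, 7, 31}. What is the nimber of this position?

Compute the nim-sum pairwise:
2 ^ 17 = 19
19 ^ 7 = 20
20 ^ 31 = 11

11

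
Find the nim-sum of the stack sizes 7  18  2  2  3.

Compute the nim-sum pairwise:
7 XOR 18 = 21
21 XOR 2 = 23
23 XOR 2 = 21
21 XOR 3 = 22

22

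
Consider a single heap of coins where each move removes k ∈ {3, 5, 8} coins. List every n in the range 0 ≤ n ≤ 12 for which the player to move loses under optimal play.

0, 1, 2, 11, 12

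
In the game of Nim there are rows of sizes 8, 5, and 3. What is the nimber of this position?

14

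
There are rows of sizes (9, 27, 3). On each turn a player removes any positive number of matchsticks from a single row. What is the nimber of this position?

Nim-sum: 9 ⊕ 27 ⊕ 3 = 17.

17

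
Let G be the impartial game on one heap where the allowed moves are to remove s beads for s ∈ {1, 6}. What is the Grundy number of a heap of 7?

Grundy values for subtraction set {1, 6}:
k:     0  1  2  3  4  5  6  7
g(k):  0  1  0  1  0  1  2  0
So g(7) = 0.

0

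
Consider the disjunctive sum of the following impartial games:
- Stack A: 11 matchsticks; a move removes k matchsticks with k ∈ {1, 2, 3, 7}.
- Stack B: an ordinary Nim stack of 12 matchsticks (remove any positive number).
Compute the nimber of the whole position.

For stack A, compute g(0), g(1), … with moves {1, 2, 3, 7}:
k:     0  1  2  3  4  5  6  7  8  9 10 11
g(k):  0  1  2  3  0  1  2  3  0  1  2  3
So g(11) = 3.
Stack B is a plain Nim stack of size 12, so its Grundy value is 12.
By the Sprague-Grundy theorem, the Grundy value of a sum of independent games is the XOR of the component values.
Combined value = 3 ⊕ 12 = 15.

15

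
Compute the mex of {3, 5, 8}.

0 is not in the set, so the mex is 0.

0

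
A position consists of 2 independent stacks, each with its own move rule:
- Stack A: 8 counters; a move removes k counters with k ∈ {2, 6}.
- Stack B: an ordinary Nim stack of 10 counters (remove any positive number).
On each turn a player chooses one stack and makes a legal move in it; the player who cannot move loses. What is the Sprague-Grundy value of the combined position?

For stack A, compute g(0), g(1), … with moves {2, 6}:
k:     0  1  2  3  4  5  6  7  8
g(k):  0  0  1  1  0  0  1  1  0
So g(8) = 0.
Stack B is a plain Nim stack of size 10, so its Grundy value is 10.
By the Sprague-Grundy theorem, the Grundy value of a sum of independent games is the XOR of the component values.
Combined value = 0 XOR 10 = 10.

10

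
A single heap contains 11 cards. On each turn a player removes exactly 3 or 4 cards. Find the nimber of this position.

1

Compute g(0), g(1), … for moves {3, 4}:
g(0) = mex{} = 0
g(1) = mex{} = 0
g(2) = mex{} = 0
g(3) = mex{0} = 1
g(4) = mex{0} = 1
g(5) = mex{0} = 1
g(6) = mex{0,1} = 2
g(7) = mex{1} = 0
g(8) = mex{1} = 0
g(9) = mex{1,2} = 0
g(10) = mex{0,2} = 1
g(11) = mex{0} = 1
So g(11) = 1.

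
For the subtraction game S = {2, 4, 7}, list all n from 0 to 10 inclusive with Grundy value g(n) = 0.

0, 1, 6, 9

Compute g(0), g(1), … for moves {2, 4, 7}:
g(0) = mex{} = 0
g(1) = mex{} = 0
g(2) = mex{0} = 1
g(3) = mex{0} = 1
g(4) = mex{0,1} = 2
g(5) = mex{0,1} = 2
g(6) = mex{1,2} = 0
g(7) = mex{0,1,2} = 3
g(8) = mex{0,2} = 1
g(9) = mex{1,2,3} = 0
g(10) = mex{0,1} = 2
The P-positions (g = 0) in 0..10 are 0, 1, 6, 9.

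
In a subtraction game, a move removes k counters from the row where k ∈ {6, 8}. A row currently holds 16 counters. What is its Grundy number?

0

Grundy values for subtraction set {6, 8}:
k:     0  1  2  3  4  5  6  7  8  9 10 11 12 13 14 15 16
g(k):  0  0  0  0  0  0  1  1  1  1  1  1  2  2  0  0  0
So g(16) = 0.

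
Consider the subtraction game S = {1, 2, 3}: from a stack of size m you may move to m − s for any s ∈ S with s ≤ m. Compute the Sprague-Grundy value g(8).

Build the Grundy sequence with g(k) = mex{g(k−s) : s ∈ {1, 2, 3}, s ≤ k}:
k:     0  1  2  3  4  5  6  7  8
g(k):  0  1  2  3  0  1  2  3  0
So g(8) = 0.

0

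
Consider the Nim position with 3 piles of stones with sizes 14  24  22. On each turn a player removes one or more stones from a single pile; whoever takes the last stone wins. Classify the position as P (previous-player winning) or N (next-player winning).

In binary:
  01110  (14)
  11000  (24)
  10110  (22)
  -----
  00000  (0)
The nim-sum is 0, so this is a P-position: the player to move is in a losing position under optimal play.

P-position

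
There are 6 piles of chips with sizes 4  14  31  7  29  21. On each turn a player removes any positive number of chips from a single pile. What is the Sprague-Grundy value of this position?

Compute the nim-sum pairwise:
4 ^ 14 = 10
10 ^ 31 = 21
21 ^ 7 = 18
18 ^ 29 = 15
15 ^ 21 = 26

26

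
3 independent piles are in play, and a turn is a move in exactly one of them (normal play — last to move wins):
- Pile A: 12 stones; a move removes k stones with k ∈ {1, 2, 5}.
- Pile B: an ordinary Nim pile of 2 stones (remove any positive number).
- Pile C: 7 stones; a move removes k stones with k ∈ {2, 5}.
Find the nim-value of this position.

2

For pile A, compute g(0), g(1), … with moves {1, 2, 5}:
g(0) = mex{} = 0
g(1) = mex{0} = 1
g(2) = mex{0,1} = 2
g(3) = mex{1,2} = 0
g(4) = mex{0,2} = 1
g(5) = mex{0,1} = 2
g(6) = mex{1,2} = 0
g(7) = mex{0,2} = 1
g(8) = mex{0,1} = 2
g(9) = mex{1,2} = 0
g(10) = mex{0,2} = 1
g(11) = mex{0,1} = 2
g(12) = mex{1,2} = 0
So g(12) = 0.
Pile B is a plain Nim pile of size 2, so its Grundy value is 2.
Build the Grundy sequence for pile C with g(k) = mex{g(k−s) : s ∈ {2, 5}, s ≤ k}:
k:     0  1  2  3  4  5  6  7
g(k):  0  0  1  1  0  2  1  0
So g(7) = 0.
The value of a disjunctive sum is the nim-sum of the parts.
Combined value = 0 ⊕ 2 ⊕ 0 = 2.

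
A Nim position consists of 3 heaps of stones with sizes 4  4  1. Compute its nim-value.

1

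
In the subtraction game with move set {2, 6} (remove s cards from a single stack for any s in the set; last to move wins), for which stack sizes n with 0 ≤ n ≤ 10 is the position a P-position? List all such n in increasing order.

Build the Grundy sequence with g(k) = mex{g(k−s) : s ∈ {2, 6}, s ≤ k}:
k:     0  1  2  3  4  5  6  7  8  9 10
g(k):  0  0  1  1  0  0  1  1  0  0  1
The P-positions (g = 0) in 0..10 are 0, 1, 4, 5, 8, 9.

0, 1, 4, 5, 8, 9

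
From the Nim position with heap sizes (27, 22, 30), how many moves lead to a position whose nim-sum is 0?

3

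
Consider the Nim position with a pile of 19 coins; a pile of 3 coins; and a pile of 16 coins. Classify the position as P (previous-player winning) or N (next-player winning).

P-position

In binary:
  10011  (19)
  00011  (3)
  10000  (16)
  -----
  00000  (0)
The nim-sum is 0, so this is a P-position: the player to move is in a losing position under optimal play.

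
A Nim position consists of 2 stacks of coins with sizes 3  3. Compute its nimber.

0

Compute the nim-sum pairwise:
3 ^ 3 = 0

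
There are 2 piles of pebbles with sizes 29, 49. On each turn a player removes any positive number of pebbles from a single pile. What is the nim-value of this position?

44

Nim-sum: 29 ⊕ 49 = 44.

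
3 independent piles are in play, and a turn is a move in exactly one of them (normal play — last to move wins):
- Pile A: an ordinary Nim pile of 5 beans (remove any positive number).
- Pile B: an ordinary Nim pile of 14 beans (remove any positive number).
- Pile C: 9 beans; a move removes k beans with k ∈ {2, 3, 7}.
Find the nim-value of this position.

9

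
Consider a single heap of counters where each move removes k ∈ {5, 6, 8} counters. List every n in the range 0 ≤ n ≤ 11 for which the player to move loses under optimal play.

0, 1, 2, 3, 4

Grundy values for subtraction set {5, 6, 8}:
g(0) = mex{} = 0
g(1) = mex{} = 0
g(2) = mex{} = 0
g(3) = mex{} = 0
g(4) = mex{} = 0
g(5) = mex{0} = 1
g(6) = mex{0} = 1
g(7) = mex{0} = 1
g(8) = mex{0} = 1
g(9) = mex{0} = 1
g(10) = mex{0,1} = 2
g(11) = mex{0,1} = 2
The P-positions (g = 0) in 0..11 are 0, 1, 2, 3, 4.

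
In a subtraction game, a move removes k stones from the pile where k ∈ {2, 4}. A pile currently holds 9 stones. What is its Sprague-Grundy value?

1

Grundy values for subtraction set {2, 4}:
g(0) = mex{} = 0
g(1) = mex{} = 0
g(2) = mex{0} = 1
g(3) = mex{0} = 1
g(4) = mex{0,1} = 2
g(5) = mex{0,1} = 2
g(6) = mex{1,2} = 0
g(7) = mex{1,2} = 0
g(8) = mex{0,2} = 1
g(9) = mex{0,2} = 1
So g(9) = 1.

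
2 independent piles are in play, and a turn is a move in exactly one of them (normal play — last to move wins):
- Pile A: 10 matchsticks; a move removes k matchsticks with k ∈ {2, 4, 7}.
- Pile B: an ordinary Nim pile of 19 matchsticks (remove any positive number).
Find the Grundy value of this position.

Grundy values for pile A (subtraction set {2, 4, 7}):
g(0) = mex{} = 0
g(1) = mex{} = 0
g(2) = mex{0} = 1
g(3) = mex{0} = 1
g(4) = mex{0,1} = 2
g(5) = mex{0,1} = 2
g(6) = mex{1,2} = 0
g(7) = mex{0,1,2} = 3
g(8) = mex{0,2} = 1
g(9) = mex{1,2,3} = 0
g(10) = mex{0,1} = 2
So g(10) = 2.
Pile B is a plain Nim pile of size 19, so its Grundy value is 19.
The value of a disjunctive sum is the nim-sum of the parts.
Combined value = 2 XOR 19 = 17.

17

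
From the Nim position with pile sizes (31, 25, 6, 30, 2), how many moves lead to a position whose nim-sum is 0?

3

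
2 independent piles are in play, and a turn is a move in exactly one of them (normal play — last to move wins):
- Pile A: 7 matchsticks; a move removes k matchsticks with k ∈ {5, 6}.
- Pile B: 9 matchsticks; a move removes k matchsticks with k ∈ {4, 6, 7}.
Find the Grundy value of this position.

3

For pile A, compute g(0), g(1), … with moves {5, 6}:
k:     0  1  2  3  4  5  6  7
g(k):  0  0  0  0  0  1  1  1
So g(7) = 1.
Grundy values for pile B (subtraction set {4, 6, 7}):
g(0) = mex{} = 0
g(1) = mex{} = 0
g(2) = mex{} = 0
g(3) = mex{} = 0
g(4) = mex{0} = 1
g(5) = mex{0} = 1
g(6) = mex{0} = 1
g(7) = mex{0} = 1
g(8) = mex{0,1} = 2
g(9) = mex{0,1} = 2
So g(9) = 2.
By the Sprague-Grundy theorem, the Grundy value of a sum of independent games is the XOR of the component values.
Combined value = 1 ⊕ 2 = 3.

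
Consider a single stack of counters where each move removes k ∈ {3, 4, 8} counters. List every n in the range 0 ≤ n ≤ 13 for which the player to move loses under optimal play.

0, 1, 2, 7, 12, 13

Build the Grundy sequence with g(k) = mex{g(k−s) : s ∈ {3, 4, 8}, s ≤ k}:
g(0) = mex{} = 0
g(1) = mex{} = 0
g(2) = mex{} = 0
g(3) = mex{0} = 1
g(4) = mex{0} = 1
g(5) = mex{0} = 1
g(6) = mex{0,1} = 2
g(7) = mex{1} = 0
g(8) = mex{0,1} = 2
g(9) = mex{0,1,2} = 3
g(10) = mex{0,2} = 1
g(11) = mex{0,1,2} = 3
g(12) = mex{1,2,3} = 0
g(13) = mex{1,3} = 0
The P-positions (g = 0) in 0..13 are 0, 1, 2, 7, 12, 13.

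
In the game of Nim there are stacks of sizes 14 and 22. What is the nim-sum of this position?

Nim-sum: 14 ^ 22 = 24.

24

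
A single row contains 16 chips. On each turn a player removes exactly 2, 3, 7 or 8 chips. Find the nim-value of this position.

Build the Grundy sequence with g(k) = mex{g(k−s) : s ∈ {2, 3, 7, 8}, s ≤ k}:
k:     0  1  2  3  4  5  6  7  8  9 10 11 12 13 14 15 16
g(k):  0  0  1  1  2  0  0  1  1  2  0  0  1  1  2  0  0
So g(16) = 0.

0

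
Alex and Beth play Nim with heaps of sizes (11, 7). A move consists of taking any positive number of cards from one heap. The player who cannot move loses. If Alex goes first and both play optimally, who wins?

Write each in binary and XOR column by column:
  1011  (11)
  0111  (7)
  ----
  1100  (12)
The nim-sum is 12 ≠ 0, so this is an N-position: the player to move can win; Alex has a winning move.

Alex wins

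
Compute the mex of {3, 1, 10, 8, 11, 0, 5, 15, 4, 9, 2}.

The values 0, 1, 2, 3, 4, 5 are all present; 6 is the first non-negative integer missing from the set.

6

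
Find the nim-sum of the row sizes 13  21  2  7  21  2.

10

Compute the nim-sum pairwise:
13 ^ 21 = 24
24 ^ 2 = 26
26 ^ 7 = 29
29 ^ 21 = 8
8 ^ 2 = 10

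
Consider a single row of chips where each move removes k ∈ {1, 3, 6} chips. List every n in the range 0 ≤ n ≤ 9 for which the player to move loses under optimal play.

0, 2, 4, 9

Grundy values for subtraction set {1, 3, 6}:
g(0) = mex{} = 0
g(1) = mex{0} = 1
g(2) = mex{1} = 0
g(3) = mex{0} = 1
g(4) = mex{1} = 0
g(5) = mex{0} = 1
g(6) = mex{0,1} = 2
g(7) = mex{0,1,2} = 3
g(8) = mex{0,1,3} = 2
g(9) = mex{1,2} = 0
The P-positions (g = 0) in 0..9 are 0, 2, 4, 9.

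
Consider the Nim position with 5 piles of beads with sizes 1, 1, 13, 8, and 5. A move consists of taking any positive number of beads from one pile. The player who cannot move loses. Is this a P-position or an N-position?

P-position

Compute the nim-sum pairwise:
1 XOR 1 = 0
0 XOR 13 = 13
13 XOR 8 = 5
5 XOR 5 = 0
The nim-sum is 0, so this is a P-position: the player to move is in a losing position under optimal play.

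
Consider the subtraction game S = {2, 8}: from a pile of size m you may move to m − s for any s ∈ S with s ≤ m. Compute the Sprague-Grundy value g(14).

0

Grundy values for subtraction set {2, 8}:
g(0) = mex{} = 0
g(1) = mex{} = 0
g(2) = mex{0} = 1
g(3) = mex{0} = 1
g(4) = mex{1} = 0
g(5) = mex{1} = 0
g(6) = mex{0} = 1
g(7) = mex{0} = 1
g(8) = mex{0,1} = 2
g(9) = mex{0,1} = 2
g(10) = mex{1,2} = 0
g(11) = mex{1,2} = 0
g(12) = mex{0} = 1
g(13) = mex{0} = 1
g(14) = mex{1} = 0
So g(14) = 0.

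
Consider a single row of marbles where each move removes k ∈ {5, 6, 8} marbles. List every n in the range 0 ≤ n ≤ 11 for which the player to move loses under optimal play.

0, 1, 2, 3, 4

Compute g(0), g(1), … for moves {5, 6, 8}:
g(0) = mex{} = 0
g(1) = mex{} = 0
g(2) = mex{} = 0
g(3) = mex{} = 0
g(4) = mex{} = 0
g(5) = mex{0} = 1
g(6) = mex{0} = 1
g(7) = mex{0} = 1
g(8) = mex{0} = 1
g(9) = mex{0} = 1
g(10) = mex{0,1} = 2
g(11) = mex{0,1} = 2
The P-positions (g = 0) in 0..11 are 0, 1, 2, 3, 4.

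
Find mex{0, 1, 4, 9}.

The values 0, 1 are all present; 2 is the first non-negative integer missing from the set.

2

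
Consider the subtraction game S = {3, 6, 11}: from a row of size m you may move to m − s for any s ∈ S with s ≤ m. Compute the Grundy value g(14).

Build the Grundy sequence with g(k) = mex{g(k−s) : s ∈ {3, 6, 11}, s ≤ k}:
k:     0  1  2  3  4  5  6  7  8  9 10 11 12 13 14
g(k):  0  0  0  1  1  1  2  2  2  0  0  3  1  1  0
So g(14) = 0.

0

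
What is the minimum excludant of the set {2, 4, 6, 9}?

0

0 is not in the set, so the mex is 0.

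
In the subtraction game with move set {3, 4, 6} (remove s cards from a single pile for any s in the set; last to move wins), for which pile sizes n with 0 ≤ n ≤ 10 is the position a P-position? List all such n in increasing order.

0, 1, 2, 9, 10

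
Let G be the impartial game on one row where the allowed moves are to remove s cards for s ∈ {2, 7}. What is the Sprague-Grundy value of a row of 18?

Build the Grundy sequence with g(k) = mex{g(k−s) : s ∈ {2, 7}, s ≤ k}:
k:     0  1  2  3  4  5  6  7  8  9 10 11 12 13 14 15 16 17 18
g(k):  0  0  1  1  0  0  1  1  2  0  0  1  1  0  0  1  1  2  0
So g(18) = 0.

0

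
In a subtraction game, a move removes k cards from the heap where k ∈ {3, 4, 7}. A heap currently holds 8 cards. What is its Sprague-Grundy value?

2

Build the Grundy sequence with g(k) = mex{g(k−s) : s ∈ {3, 4, 7}, s ≤ k}:
k:     0  1  2  3  4  5  6  7  8
g(k):  0  0  0  1  1  1  2  2  2
So g(8) = 2.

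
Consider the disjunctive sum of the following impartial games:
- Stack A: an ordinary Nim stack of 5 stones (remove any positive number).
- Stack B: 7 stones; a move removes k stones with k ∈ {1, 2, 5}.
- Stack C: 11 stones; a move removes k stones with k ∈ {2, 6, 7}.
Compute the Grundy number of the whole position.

5

Stack A is a plain Nim stack of size 5, so its Grundy value is 5.
Grundy values for stack B (subtraction set {1, 2, 5}):
g(0) = mex{} = 0
g(1) = mex{0} = 1
g(2) = mex{0,1} = 2
g(3) = mex{1,2} = 0
g(4) = mex{0,2} = 1
g(5) = mex{0,1} = 2
g(6) = mex{1,2} = 0
g(7) = mex{0,2} = 1
So g(7) = 1.
Grundy values for stack C (subtraction set {2, 6, 7}):
g(0) = mex{} = 0
g(1) = mex{} = 0
g(2) = mex{0} = 1
g(3) = mex{0} = 1
g(4) = mex{1} = 0
g(5) = mex{1} = 0
g(6) = mex{0} = 1
g(7) = mex{0} = 1
g(8) = mex{0,1} = 2
g(9) = mex{1} = 0
g(10) = mex{0,1,2} = 3
g(11) = mex{0} = 1
So g(11) = 1.
By the Sprague-Grundy theorem, the Grundy value of a sum of independent games is the XOR of the component values.
Combined value = 5 ⊕ 1 ⊕ 1 = 5.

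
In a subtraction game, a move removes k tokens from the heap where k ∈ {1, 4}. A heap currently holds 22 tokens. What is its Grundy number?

Grundy values for subtraction set {1, 4}:
k:     0  1  2  3  4  5  6  7  8  9 10 11 12 13 14 15 16 17 18 19 20 21 22
g(k):  0  1  0  1  2  0  1  0  1  2  0  1  0  1  2  0  1  0  1  2  0  1  0
So g(22) = 0.

0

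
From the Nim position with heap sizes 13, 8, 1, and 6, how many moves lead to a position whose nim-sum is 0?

Compute the nim-sum pairwise:
13 ⊕ 8 = 5
5 ⊕ 1 = 4
4 ⊕ 6 = 2
The overall nim-sum is X = 2. A heap of size p has a winning move iff p XOR X < p (reduce it to p XOR X).
  13: 13 XOR 2 = 15 ≥ 13 — no move.
  8: 8 XOR 2 = 10 ≥ 8 — no move.
  1: 1 XOR 2 = 3 ≥ 1 — no move.
  6: 6 XOR 2 = 4 < 6 — winning move (to 4).
That gives 1 winning move.

1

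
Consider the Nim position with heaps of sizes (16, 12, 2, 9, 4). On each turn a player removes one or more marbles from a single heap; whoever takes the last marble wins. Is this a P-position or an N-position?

N-position

Compute the nim-sum pairwise:
16 ⊕ 12 = 28
28 ⊕ 2 = 30
30 ⊕ 9 = 23
23 ⊕ 4 = 19
The nim-sum is 19 ≠ 0, so this is an N-position: the player to move can win.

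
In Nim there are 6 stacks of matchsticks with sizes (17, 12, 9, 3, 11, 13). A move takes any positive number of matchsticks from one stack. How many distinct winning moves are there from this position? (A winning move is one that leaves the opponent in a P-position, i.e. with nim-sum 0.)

Write each in binary and XOR column by column:
  10001  (17)
  01100  (12)
  01001  (9)
  00011  (3)
  01011  (11)
  01101  (13)
  -----
  10001  (17)
The overall nim-sum is X = 17. A stack of size p has a winning move iff p XOR X < p (reduce it to p XOR X).
  17: 17 XOR 17 = 0 < 17 — winning move (to 0).
  12: 12 XOR 17 = 29 ≥ 12 — no move.
  9: 9 XOR 17 = 24 ≥ 9 — no move.
  3: 3 XOR 17 = 18 ≥ 3 — no move.
  11: 11 XOR 17 = 26 ≥ 11 — no move.
  13: 13 XOR 17 = 28 ≥ 13 — no move.
That gives 1 winning move.

1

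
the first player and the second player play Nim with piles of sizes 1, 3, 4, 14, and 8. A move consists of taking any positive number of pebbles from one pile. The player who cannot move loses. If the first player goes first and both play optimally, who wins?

the second player wins

Compute the nim-sum pairwise:
1 ⊕ 3 = 2
2 ⊕ 4 = 6
6 ⊕ 14 = 8
8 ⊕ 8 = 0
The nim-sum is 0, so this is a P-position: the player to move is in a losing position under optimal play; the first player is about to move from it and so loses — the second player wins.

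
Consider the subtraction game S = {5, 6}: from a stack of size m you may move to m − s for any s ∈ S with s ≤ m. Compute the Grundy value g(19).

1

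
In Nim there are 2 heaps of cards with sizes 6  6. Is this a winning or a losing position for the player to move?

Losing position

Bitwise XOR of the heap sizes:
  110  (6)
  110  (6)
  ---
  000  (0)
The nim-sum is 0, so this is a P-position: the player to move is in a losing position under optimal play.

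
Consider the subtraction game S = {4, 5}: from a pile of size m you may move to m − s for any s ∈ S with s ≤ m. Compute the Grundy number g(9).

Compute g(0), g(1), … for moves {4, 5}:
k:     0  1  2  3  4  5  6  7  8  9
g(k):  0  0  0  0  1  1  1  1  2  0
So g(9) = 0.

0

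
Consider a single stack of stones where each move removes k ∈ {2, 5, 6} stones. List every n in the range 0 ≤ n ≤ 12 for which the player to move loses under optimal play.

0, 1, 4, 8, 11, 12

Compute g(0), g(1), … for moves {2, 5, 6}:
k:     0  1  2  3  4  5  6  7  8  9 10 11 12
g(k):  0  0  1  1  0  2  1  3  0  2  1  0  0
The P-positions (g = 0) in 0..12 are 0, 1, 4, 8, 11, 12.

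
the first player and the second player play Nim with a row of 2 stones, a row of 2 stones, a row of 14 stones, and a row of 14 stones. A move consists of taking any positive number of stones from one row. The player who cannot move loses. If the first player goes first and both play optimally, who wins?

In binary:
  0010  (2)
  0010  (2)
  1110  (14)
  1110  (14)
  ----
  0000  (0)
The nim-sum is 0, so this is a P-position: the player to move is in a losing position under optimal play; the first player is about to move from it and so loses — the second player wins.

the second player wins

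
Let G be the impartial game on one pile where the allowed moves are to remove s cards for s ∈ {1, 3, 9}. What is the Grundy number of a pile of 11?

1

Build the Grundy sequence with g(k) = mex{g(k−s) : s ∈ {1, 3, 9}, s ≤ k}:
k:     0  1  2  3  4  5  6  7  8  9 10 11
g(k):  0  1  0  1  0  1  0  1  0  1  0  1
So g(11) = 1.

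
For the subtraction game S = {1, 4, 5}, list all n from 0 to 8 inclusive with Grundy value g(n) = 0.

Build the Grundy sequence with g(k) = mex{g(k−s) : s ∈ {1, 4, 5}, s ≤ k}:
g(0) = mex{} = 0
g(1) = mex{0} = 1
g(2) = mex{1} = 0
g(3) = mex{0} = 1
g(4) = mex{0,1} = 2
g(5) = mex{0,1,2} = 3
g(6) = mex{0,1,3} = 2
g(7) = mex{0,1,2} = 3
g(8) = mex{1,2,3} = 0
The P-positions (g = 0) in 0..8 are 0, 2, 8.

0, 2, 8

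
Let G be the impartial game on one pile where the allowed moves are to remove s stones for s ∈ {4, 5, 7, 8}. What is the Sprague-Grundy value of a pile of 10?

2

Grundy values for subtraction set {4, 5, 7, 8}:
g(0) = mex{} = 0
g(1) = mex{} = 0
g(2) = mex{} = 0
g(3) = mex{} = 0
g(4) = mex{0} = 1
g(5) = mex{0} = 1
g(6) = mex{0} = 1
g(7) = mex{0} = 1
g(8) = mex{0,1} = 2
g(9) = mex{0,1} = 2
g(10) = mex{0,1} = 2
So g(10) = 2.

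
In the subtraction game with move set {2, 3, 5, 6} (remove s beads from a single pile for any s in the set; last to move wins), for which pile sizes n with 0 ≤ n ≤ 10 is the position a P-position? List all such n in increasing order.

0, 1, 8, 9

Grundy values for subtraction set {2, 3, 5, 6}:
k:     0  1  2  3  4  5  6  7  8  9 10
g(k):  0  0  1  1  2  2  3  3  0  0  1
The P-positions (g = 0) in 0..10 are 0, 1, 8, 9.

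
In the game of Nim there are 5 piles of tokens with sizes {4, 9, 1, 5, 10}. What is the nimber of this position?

3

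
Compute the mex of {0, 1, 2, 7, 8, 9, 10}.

The values 0, 1, 2 are all present; 3 is the first non-negative integer missing from the set.

3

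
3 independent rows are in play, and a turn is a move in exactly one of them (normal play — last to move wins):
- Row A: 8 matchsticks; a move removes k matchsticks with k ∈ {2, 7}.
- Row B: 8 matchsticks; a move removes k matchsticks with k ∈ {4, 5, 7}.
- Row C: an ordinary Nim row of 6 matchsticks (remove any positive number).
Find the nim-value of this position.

Grundy values for row A (subtraction set {2, 7}):
g(0) = mex{} = 0
g(1) = mex{} = 0
g(2) = mex{0} = 1
g(3) = mex{0} = 1
g(4) = mex{1} = 0
g(5) = mex{1} = 0
g(6) = mex{0} = 1
g(7) = mex{0} = 1
g(8) = mex{0,1} = 2
So g(8) = 2.
For row B, compute g(0), g(1), … with moves {4, 5, 7}:
k:     0  1  2  3  4  5  6  7  8
g(k):  0  0  0  0  1  1  1  1  2
So g(8) = 2.
Row C is a plain Nim row of size 6, so its Grundy value is 6.
By the Sprague-Grundy theorem, the Grundy value of a sum of independent games is the XOR of the component values.
Combined value = 2 ⊕ 2 ⊕ 6 = 6.

6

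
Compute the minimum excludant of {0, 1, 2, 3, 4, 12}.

The values 0, 1, 2, 3, 4 are all present; 5 is the first non-negative integer missing from the set.

5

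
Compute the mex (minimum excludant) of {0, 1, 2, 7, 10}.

3

The values 0, 1, 2 are all present; 3 is the first non-negative integer missing from the set.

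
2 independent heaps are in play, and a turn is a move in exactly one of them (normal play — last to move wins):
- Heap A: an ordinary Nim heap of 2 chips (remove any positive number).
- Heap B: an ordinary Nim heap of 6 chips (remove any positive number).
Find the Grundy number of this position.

Heap A is a plain Nim heap of size 2, so its Grundy value is 2.
Heap B is a plain Nim heap of size 6, so its Grundy value is 6.
By the Sprague-Grundy theorem, the Grundy value of a sum of independent games is the XOR of the component values.
Combined value = 2 ⊕ 6 = 4.

4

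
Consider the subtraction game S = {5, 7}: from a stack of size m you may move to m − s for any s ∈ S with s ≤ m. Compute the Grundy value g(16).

0

Compute g(0), g(1), … for moves {5, 7}:
k:     0  1  2  3  4  5  6  7  8  9 10 11 12 13 14 15 16
g(k):  0  0  0  0  0  1  1  1  1  1  2  2  0  0  0  0  0
So g(16) = 0.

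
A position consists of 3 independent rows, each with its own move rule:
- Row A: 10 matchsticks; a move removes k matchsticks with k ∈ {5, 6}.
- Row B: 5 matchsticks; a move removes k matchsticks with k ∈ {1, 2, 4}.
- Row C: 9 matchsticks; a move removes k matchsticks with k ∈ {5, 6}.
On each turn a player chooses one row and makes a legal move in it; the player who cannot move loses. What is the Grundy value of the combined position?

1

For row A, compute g(0), g(1), … with moves {5, 6}:
k:     0  1  2  3  4  5  6  7  8  9 10
g(k):  0  0  0  0  0  1  1  1  1  1  2
So g(10) = 2.
Build the Grundy sequence for row B with g(k) = mex{g(k−s) : s ∈ {1, 2, 4}, s ≤ k}:
g(0) = mex{} = 0
g(1) = mex{0} = 1
g(2) = mex{0,1} = 2
g(3) = mex{1,2} = 0
g(4) = mex{0,2} = 1
g(5) = mex{0,1} = 2
So g(5) = 2.
Build the Grundy sequence for row C with g(k) = mex{g(k−s) : s ∈ {5, 6}, s ≤ k}:
g(0) = mex{} = 0
g(1) = mex{} = 0
g(2) = mex{} = 0
g(3) = mex{} = 0
g(4) = mex{} = 0
g(5) = mex{0} = 1
g(6) = mex{0} = 1
g(7) = mex{0} = 1
g(8) = mex{0} = 1
g(9) = mex{0} = 1
So g(9) = 1.
By the Sprague-Grundy theorem, the Grundy value of a sum of independent games is the XOR of the component values.
Combined value = 2 ⊕ 2 ⊕ 1 = 1.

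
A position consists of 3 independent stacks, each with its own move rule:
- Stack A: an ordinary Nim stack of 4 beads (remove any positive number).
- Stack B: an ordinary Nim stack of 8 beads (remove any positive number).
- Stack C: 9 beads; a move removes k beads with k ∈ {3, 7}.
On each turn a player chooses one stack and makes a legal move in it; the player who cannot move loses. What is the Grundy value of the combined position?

13

Stack A is a plain Nim stack of size 4, so its Grundy value is 4.
Stack B is a plain Nim stack of size 8, so its Grundy value is 8.
Build the Grundy sequence for stack C with g(k) = mex{g(k−s) : s ∈ {3, 7}, s ≤ k}:
g(0) = mex{} = 0
g(1) = mex{} = 0
g(2) = mex{} = 0
g(3) = mex{0} = 1
g(4) = mex{0} = 1
g(5) = mex{0} = 1
g(6) = mex{1} = 0
g(7) = mex{0,1} = 2
g(8) = mex{0,1} = 2
g(9) = mex{0} = 1
So g(9) = 1.
The value of a disjunctive sum is the nim-sum of the parts.
Combined value = 4 ⊕ 8 ⊕ 1 = 13.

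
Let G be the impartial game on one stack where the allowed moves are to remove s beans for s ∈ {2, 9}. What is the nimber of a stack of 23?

Build the Grundy sequence with g(k) = mex{g(k−s) : s ∈ {2, 9}, s ≤ k}:
k:     0  1  2  3  4  5  6  7  8  9 10 11 12 13 14 15 16 17 18 19 20 21 22 23
g(k):  0  0  1  1  0  0  1  1  0  2  1  0  0  1  1  0  0  1  1  0  2  1  0  0
So g(23) = 0.

0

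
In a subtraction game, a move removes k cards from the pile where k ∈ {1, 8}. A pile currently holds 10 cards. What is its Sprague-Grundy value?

Build the Grundy sequence with g(k) = mex{g(k−s) : s ∈ {1, 8}, s ≤ k}:
k:     0  1  2  3  4  5  6  7  8  9 10
g(k):  0  1  0  1  0  1  0  1  2  0  1
So g(10) = 1.

1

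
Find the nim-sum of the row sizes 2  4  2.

4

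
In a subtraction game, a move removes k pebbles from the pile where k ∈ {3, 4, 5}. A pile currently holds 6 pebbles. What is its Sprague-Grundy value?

Compute g(0), g(1), … for moves {3, 4, 5}:
k:     0  1  2  3  4  5  6
g(k):  0  0  0  1  1  1  2
So g(6) = 2.

2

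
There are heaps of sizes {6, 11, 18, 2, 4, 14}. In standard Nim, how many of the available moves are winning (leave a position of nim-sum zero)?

1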